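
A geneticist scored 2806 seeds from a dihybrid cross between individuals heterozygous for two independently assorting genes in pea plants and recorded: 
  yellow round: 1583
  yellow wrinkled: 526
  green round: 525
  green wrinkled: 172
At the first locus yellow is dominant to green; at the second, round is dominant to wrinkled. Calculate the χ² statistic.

0.081

A dihybrid F₂ with independent assortment and complete dominance at both loci gives a 9:3:3:1 phenotypic ratio.
The 9:3:3:1 ratio has 16 parts, so with N = 2806 the expected counts are:
  yellow round: 2806 × 9/16 = 1578.375
  yellow wrinkled: 2806 × 3/16 = 526.125
  green round: 2806 × 3/16 = 526.125
  green wrinkled: 2806 × 1/16 = 175.375
χ² = Σ (O − E)² / E
  yellow round: (1583 − 1578.375)² / 1578.375 = 0.0136
  yellow wrinkled: (526 − 526.125)² / 526.125 = 0.0000
  green round: (525 − 526.125)² / 526.125 = 0.0024
  green wrinkled: (172 − 175.375)² / 175.375 = 0.0650
χ² = 0.0136 + 0.0000 + 0.0024 + 0.0650 = 0.081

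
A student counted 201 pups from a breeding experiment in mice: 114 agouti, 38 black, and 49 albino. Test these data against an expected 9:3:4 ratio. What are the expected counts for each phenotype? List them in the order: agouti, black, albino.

Expected counts for N = 201 under a 9:3:4 ratio (total parts = 16):
  agouti: 201 × 9/16 = 113.0625
  black: 201 × 3/16 = 37.6875
  albino: 201 × 4/16 = 50.25

113.0625, 37.6875, 50.25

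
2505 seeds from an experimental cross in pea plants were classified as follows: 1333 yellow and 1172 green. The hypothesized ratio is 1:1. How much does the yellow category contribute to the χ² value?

5.174

The 1:1 ratio has 2 parts, so with N = 2505 the expected counts are:
  yellow: 2505 × 1/2 = 1252.5
  green: 2505 × 1/2 = 1252.5
Contribution of yellow: (1333 − 1252.5)² / 1252.5 = 5.1739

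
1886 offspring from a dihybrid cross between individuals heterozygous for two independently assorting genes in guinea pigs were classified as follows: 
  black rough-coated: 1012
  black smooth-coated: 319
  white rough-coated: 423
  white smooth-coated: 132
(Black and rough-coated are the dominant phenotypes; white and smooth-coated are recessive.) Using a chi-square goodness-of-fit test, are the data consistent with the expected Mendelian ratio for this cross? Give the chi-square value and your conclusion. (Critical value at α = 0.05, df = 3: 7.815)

A dihybrid F₂ with independent assortment and complete dominance at both loci gives a 9:3:3:1 phenotypic ratio.
The 9:3:3:1 ratio has 16 parts, so with N = 1886 the expected counts are:
  black rough-coated: 1886 × 9/16 = 1060.875
  black smooth-coated: 1886 × 3/16 = 353.625
  white rough-coated: 1886 × 3/16 = 353.625
  white smooth-coated: 1886 × 1/16 = 117.875
χ² = Σ (O − E)² / E
  black rough-coated: (1012 − 1060.875)² / 1060.875 = 2.2517
  black smooth-coated: (319 − 353.625)² / 353.625 = 3.3903
  white rough-coated: (423 − 353.625)² / 353.625 = 13.6102
  white smooth-coated: (132 − 117.875)² / 117.875 = 1.6926
χ² = 2.2517 + 3.3903 + 13.6102 + 1.6926 = 20.9448 ≈ 20.945
Degrees of freedom = 4 − 1 = 3; critical value at α = 0.05 is 7.815.
Since 20.945 > 7.815, we reject the null hypothesis — the data do not fit the 9:3:3:1 ratio.

20.945; not consistent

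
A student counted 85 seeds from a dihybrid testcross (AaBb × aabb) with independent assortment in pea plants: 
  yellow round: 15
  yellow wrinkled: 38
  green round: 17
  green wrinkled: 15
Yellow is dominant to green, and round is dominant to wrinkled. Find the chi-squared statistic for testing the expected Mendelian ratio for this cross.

17.729

A dihybrid testcross with independent assortment gives a 1:1:1:1 ratio.
Expected counts for N = 85 under a 1:1:1:1 ratio (total parts = 4):
  yellow round: 85 × 1/4 = 21.25
  yellow wrinkled: 85 × 1/4 = 21.25
  green round: 85 × 1/4 = 21.25
  green wrinkled: 85 × 1/4 = 21.25
χ² = Σ (O − E)² / E
  yellow round: (15 − 21.25)² / 21.25 = 1.8382
  yellow wrinkled: (38 − 21.25)² / 21.25 = 13.2029
  green round: (17 − 21.25)² / 21.25 = 0.8500
  green wrinkled: (15 − 21.25)² / 21.25 = 1.8382
χ² = 1.8382 + 13.2029 + 0.8500 + 1.8382 = 17.7293 ≈ 17.729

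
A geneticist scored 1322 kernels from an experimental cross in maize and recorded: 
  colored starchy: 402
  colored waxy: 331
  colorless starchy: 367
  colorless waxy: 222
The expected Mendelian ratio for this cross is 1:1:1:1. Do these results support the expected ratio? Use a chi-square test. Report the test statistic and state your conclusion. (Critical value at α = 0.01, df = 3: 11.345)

55.120; not consistent

The 1:1:1:1 ratio has 4 parts, so with N = 1322 the expected counts are:
  colored starchy: 1322 × 1/4 = 330.5
  colored waxy: 1322 × 1/4 = 330.5
  colorless starchy: 1322 × 1/4 = 330.5
  colorless waxy: 1322 × 1/4 = 330.5
χ² = Σ (O − E)² / E
  colored starchy: (402 − 330.5)² / 330.5 = 15.4682
  colored waxy: (331 − 330.5)² / 330.5 = 0.0008
  colorless starchy: (367 − 330.5)² / 330.5 = 4.0310
  colorless waxy: (222 − 330.5)² / 330.5 = 35.6195
χ² = 15.4682 + 0.0008 + 4.0310 + 35.6195 = 55.1195 ≈ 55.120
Degrees of freedom = 4 − 1 = 3; critical value at α = 0.01 is 11.345.
Since 55.120 > 11.345, we reject the null hypothesis — the data do not fit the 1:1:1:1 ratio.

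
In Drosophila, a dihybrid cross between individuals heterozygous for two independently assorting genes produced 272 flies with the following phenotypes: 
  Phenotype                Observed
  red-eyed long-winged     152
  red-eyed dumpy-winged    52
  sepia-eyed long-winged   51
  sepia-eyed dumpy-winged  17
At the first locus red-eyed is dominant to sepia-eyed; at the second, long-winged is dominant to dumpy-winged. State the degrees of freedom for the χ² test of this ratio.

A dihybrid F₂ with independent assortment and complete dominance at both loci gives a 9:3:3:1 phenotypic ratio.
A goodness-of-fit test with 4 phenotype classes has df = 4 − 1 = 3.

3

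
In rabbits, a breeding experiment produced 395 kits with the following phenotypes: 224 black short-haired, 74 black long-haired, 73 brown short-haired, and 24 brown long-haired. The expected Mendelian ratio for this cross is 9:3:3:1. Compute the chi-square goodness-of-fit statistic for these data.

Total ratio parts = 16. Expected numbers out of 395:
  black short-haired: 395 × 9/16 = 222.1875
  black long-haired: 395 × 3/16 = 74.0625
  brown short-haired: 395 × 3/16 = 74.0625
  brown long-haired: 395 × 1/16 = 24.6875
χ² = Σ (O − E)² / E
  black short-haired: (224 − 222.1875)² / 222.1875 = 0.0148
  black long-haired: (74 − 74.0625)² / 74.0625 = 0.0001
  brown short-haired: (73 − 74.0625)² / 74.0625 = 0.0152
  brown long-haired: (24 − 24.6875)² / 24.6875 = 0.0191
χ² = 0.0148 + 0.0001 + 0.0152 + 0.0191 = 0.0492 ≈ 0.049

0.049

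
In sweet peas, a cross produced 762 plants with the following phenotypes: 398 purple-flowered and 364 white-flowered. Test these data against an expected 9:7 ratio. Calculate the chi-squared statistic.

5.001

Expected counts for N = 762 under a 9:7 ratio (total parts = 16):
  purple-flowered: 762 × 9/16 = 428.625
  white-flowered: 762 × 7/16 = 333.375
χ² = Σ (O − E)² / E
  purple-flowered: (398 − 428.625)² / 428.625 = 2.1881
  white-flowered: (364 − 333.375)² / 333.375 = 2.8133
χ² = 2.1881 + 2.8133 = 5.0014 ≈ 5.001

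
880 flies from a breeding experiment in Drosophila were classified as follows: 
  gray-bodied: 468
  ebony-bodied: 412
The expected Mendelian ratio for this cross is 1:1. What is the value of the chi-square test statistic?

The 1:1 ratio has 2 parts, so with N = 880 the expected counts are:
  gray-bodied: 880 × 1/2 = 440
  ebony-bodied: 880 × 1/2 = 440
χ² = Σ (O − E)² / E
  gray-bodied: (468 − 440)² / 440 = 1.7818
  ebony-bodied: (412 − 440)² / 440 = 1.7818
χ² = 1.7818 + 1.7818 = 3.5636 ≈ 3.564

3.564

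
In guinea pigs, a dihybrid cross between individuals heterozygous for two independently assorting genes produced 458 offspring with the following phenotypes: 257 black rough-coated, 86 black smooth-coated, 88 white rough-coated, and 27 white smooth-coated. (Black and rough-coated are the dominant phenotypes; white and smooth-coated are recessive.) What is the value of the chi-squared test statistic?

A dihybrid F₂ with independent assortment and complete dominance at both loci gives a 9:3:3:1 phenotypic ratio.
Total ratio parts = 16. Expected numbers out of 458:
  black rough-coated: 458 × 9/16 = 257.625
  black smooth-coated: 458 × 3/16 = 85.875
  white rough-coated: 458 × 3/16 = 85.875
  white smooth-coated: 458 × 1/16 = 28.625
χ² = Σ (O − E)² / E
  black rough-coated: (257 − 257.625)² / 257.625 = 0.0015
  black smooth-coated: (86 − 85.875)² / 85.875 = 0.0002
  white rough-coated: (88 − 85.875)² / 85.875 = 0.0526
  white smooth-coated: (27 − 28.625)² / 28.625 = 0.0922
χ² = 0.0015 + 0.0002 + 0.0526 + 0.0922 = 0.1465 ≈ 0.147

0.147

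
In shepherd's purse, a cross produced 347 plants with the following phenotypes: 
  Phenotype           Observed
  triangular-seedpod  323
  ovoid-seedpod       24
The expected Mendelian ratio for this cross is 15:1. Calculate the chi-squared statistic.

0.263

Under the 15:1 hypothesis (Σ ratio = 16, N = 347):
  triangular-seedpod: 347 × 15/16 = 325.3125
  ovoid-seedpod: 347 × 1/16 = 21.6875
χ² = Σ (O − E)² / E
  triangular-seedpod: (323 − 325.3125)² / 325.3125 = 0.0164
  ovoid-seedpod: (24 − 21.6875)² / 21.6875 = 0.2466
χ² = 0.0164 + 0.2466 = 0.263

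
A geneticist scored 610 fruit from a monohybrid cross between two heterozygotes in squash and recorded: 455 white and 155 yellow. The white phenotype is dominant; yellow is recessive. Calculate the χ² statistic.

0.055

For a monohybrid cross between heterozygotes with complete dominance, the expected phenotypic ratio is 3:1.
Total ratio parts = 4. Expected numbers out of 610:
  white: 610 × 3/4 = 457.5
  yellow: 610 × 1/4 = 152.5
χ² = Σ (O − E)² / E
  white: (455 − 457.5)² / 457.5 = 0.0137
  yellow: (155 − 152.5)² / 152.5 = 0.0410
χ² = 0.0137 + 0.0410 = 0.0547 ≈ 0.055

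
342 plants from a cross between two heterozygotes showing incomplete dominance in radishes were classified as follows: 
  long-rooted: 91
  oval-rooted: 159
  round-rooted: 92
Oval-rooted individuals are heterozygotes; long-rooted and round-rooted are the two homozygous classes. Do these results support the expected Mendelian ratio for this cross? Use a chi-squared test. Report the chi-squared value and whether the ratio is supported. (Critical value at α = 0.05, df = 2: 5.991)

With incomplete dominance, a heterozygote × heterozygote cross gives a 1:2:1 phenotypic ratio.
The 1:2:1 ratio has 4 parts, so with N = 342 the expected counts are:
  long-rooted: 342 × 1/4 = 85.5
  oval-rooted: 342 × 2/4 = 171
  round-rooted: 342 × 1/4 = 85.5
χ² = Σ (O − E)² / E
  long-rooted: (91 − 85.5)² / 85.5 = 0.3538
  oval-rooted: (159 − 171)² / 171 = 0.8421
  round-rooted: (92 − 85.5)² / 85.5 = 0.4942
χ² = 0.3538 + 0.8421 + 0.4942 = 1.6901 ≈ 1.690
Degrees of freedom = 3 − 1 = 2; critical value at α = 0.05 is 5.991.
Since 1.690 < 5.991, we fail to reject the null hypothesis — the data are consistent with the 1:2:1 ratio.

1.690; consistent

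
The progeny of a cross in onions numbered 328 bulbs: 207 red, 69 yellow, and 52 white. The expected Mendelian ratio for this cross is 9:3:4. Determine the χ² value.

14.634

The 9:3:4 ratio has 16 parts, so with N = 328 the expected counts are:
  red: 328 × 9/16 = 184.5
  yellow: 328 × 3/16 = 61.5
  white: 328 × 4/16 = 82
χ² = Σ (O − E)² / E
  red: (207 − 184.5)² / 184.5 = 2.7439
  yellow: (69 − 61.5)² / 61.5 = 0.9146
  white: (52 − 82)² / 82 = 10.9756
χ² = 2.7439 + 0.9146 + 10.9756 = 14.6341 ≈ 14.634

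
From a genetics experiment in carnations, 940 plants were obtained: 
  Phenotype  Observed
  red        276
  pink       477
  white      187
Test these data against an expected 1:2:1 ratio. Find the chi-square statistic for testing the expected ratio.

17.062

Expected counts for N = 940 under a 1:2:1 ratio (total parts = 4):
  red: 940 × 1/4 = 235
  pink: 940 × 2/4 = 470
  white: 940 × 1/4 = 235
χ² = Σ (O − E)² / E
  red: (276 − 235)² / 235 = 7.1532
  pink: (477 − 470)² / 470 = 0.1043
  white: (187 − 235)² / 235 = 9.8043
χ² = 7.1532 + 0.1043 + 9.8043 = 17.0618 ≈ 17.062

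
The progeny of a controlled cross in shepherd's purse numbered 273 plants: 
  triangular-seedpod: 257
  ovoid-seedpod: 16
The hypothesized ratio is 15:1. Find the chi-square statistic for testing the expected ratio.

0.071

Total ratio parts = 16. Expected numbers out of 273:
  triangular-seedpod: 273 × 15/16 = 255.9375
  ovoid-seedpod: 273 × 1/16 = 17.0625
χ² = Σ (O − E)² / E
  triangular-seedpod: (257 − 255.9375)² / 255.9375 = 0.0044
  ovoid-seedpod: (16 − 17.0625)² / 17.0625 = 0.0662
χ² = 0.0044 + 0.0662 = 0.0706 ≈ 0.071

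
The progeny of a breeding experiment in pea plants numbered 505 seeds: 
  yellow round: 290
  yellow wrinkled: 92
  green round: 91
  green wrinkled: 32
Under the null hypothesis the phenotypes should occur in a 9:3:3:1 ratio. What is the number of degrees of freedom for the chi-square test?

A goodness-of-fit test with 4 phenotype classes has df = 4 − 1 = 3.

3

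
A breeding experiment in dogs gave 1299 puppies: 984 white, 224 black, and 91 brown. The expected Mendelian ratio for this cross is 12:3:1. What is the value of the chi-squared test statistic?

Expected counts for N = 1299 under a 12:3:1 ratio (total parts = 16):
  white: 1299 × 12/16 = 974.25
  black: 1299 × 3/16 = 243.5625
  brown: 1299 × 1/16 = 81.1875
χ² = Σ (O − E)² / E
  white: (984 − 974.25)² / 974.25 = 0.0976
  black: (224 − 243.5625)² / 243.5625 = 1.5712
  brown: (91 − 81.1875)² / 81.1875 = 1.1860
χ² = 0.0976 + 1.5712 + 1.1860 = 2.8548 ≈ 2.855

2.855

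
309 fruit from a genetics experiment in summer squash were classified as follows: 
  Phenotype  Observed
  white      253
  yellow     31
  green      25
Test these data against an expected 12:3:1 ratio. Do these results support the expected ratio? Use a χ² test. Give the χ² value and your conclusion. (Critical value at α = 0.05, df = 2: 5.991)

The 12:3:1 ratio has 16 parts, so with N = 309 the expected counts are:
  white: 309 × 12/16 = 231.75
  yellow: 309 × 3/16 = 57.9375
  green: 309 × 1/16 = 19.3125
χ² = Σ (O − E)² / E
  white: (253 − 231.75)² / 231.75 = 1.9485
  yellow: (31 − 57.9375)² / 57.9375 = 12.5243
  green: (25 − 19.3125)² / 19.3125 = 1.6750
χ² = 1.9485 + 12.5243 + 1.6750 = 16.1478 ≈ 16.148
Degrees of freedom = 3 − 1 = 2; critical value at α = 0.05 is 5.991.
Since 16.148 > 5.991, we reject the null hypothesis — the data do not fit the 12:3:1 ratio.

16.148; not consistent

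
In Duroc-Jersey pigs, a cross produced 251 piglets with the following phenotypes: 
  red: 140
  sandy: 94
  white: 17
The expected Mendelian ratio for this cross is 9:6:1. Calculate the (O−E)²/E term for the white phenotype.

Under the 9:6:1 hypothesis (Σ ratio = 16, N = 251):
  red: 251 × 9/16 = 141.1875
  sandy: 251 × 6/16 = 94.125
  white: 251 × 1/16 = 15.6875
Contribution of white: (17 − 15.6875)² / 15.6875 = 0.1098

0.110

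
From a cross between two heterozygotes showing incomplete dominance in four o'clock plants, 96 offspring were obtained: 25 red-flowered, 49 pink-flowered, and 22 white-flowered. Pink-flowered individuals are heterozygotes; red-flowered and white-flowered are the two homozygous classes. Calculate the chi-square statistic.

0.229

With incomplete dominance, a heterozygote × heterozygote cross gives a 1:2:1 phenotypic ratio.
Expected counts for N = 96 under a 1:2:1 ratio (total parts = 4):
  red-flowered: 96 × 1/4 = 24
  pink-flowered: 96 × 2/4 = 48
  white-flowered: 96 × 1/4 = 24
χ² = Σ (O − E)² / E
  red-flowered: (25 − 24)² / 24 = 0.0417
  pink-flowered: (49 − 48)² / 48 = 0.0208
  white-flowered: (22 − 24)² / 24 = 0.1667
χ² = 0.0417 + 0.0208 + 0.1667 = 0.2292 ≈ 0.229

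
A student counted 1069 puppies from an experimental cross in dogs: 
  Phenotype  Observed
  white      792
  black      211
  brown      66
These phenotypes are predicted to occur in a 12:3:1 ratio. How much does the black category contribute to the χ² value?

0.557

The 12:3:1 ratio has 16 parts, so with N = 1069 the expected counts are:
  white: 1069 × 12/16 = 801.75
  black: 1069 × 3/16 = 200.4375
  brown: 1069 × 1/16 = 66.8125
Contribution of black: (211 − 200.4375)² / 200.4375 = 0.5566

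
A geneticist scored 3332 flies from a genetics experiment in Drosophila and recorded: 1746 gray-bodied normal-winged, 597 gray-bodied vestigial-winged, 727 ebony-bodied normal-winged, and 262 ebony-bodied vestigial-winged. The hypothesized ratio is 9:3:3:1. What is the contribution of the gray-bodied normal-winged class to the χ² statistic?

Expected counts for N = 3332 under a 9:3:3:1 ratio (total parts = 16):
  gray-bodied normal-winged: 3332 × 9/16 = 1874.25
  gray-bodied vestigial-winged: 3332 × 3/16 = 624.75
  ebony-bodied normal-winged: 3332 × 3/16 = 624.75
  ebony-bodied vestigial-winged: 3332 × 1/16 = 208.25
Contribution of gray-bodied normal-winged: (1746 − 1874.25)² / 1874.25 = 8.7758

8.776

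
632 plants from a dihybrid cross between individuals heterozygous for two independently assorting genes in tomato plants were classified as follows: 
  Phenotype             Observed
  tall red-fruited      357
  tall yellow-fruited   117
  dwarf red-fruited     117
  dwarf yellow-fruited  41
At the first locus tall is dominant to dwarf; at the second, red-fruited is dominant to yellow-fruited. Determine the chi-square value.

0.101

A dihybrid F₂ with independent assortment and complete dominance at both loci gives a 9:3:3:1 phenotypic ratio.
Expected counts for N = 632 under a 9:3:3:1 ratio (total parts = 16):
  tall red-fruited: 632 × 9/16 = 355.5
  tall yellow-fruited: 632 × 3/16 = 118.5
  dwarf red-fruited: 632 × 3/16 = 118.5
  dwarf yellow-fruited: 632 × 1/16 = 39.5
χ² = Σ (O − E)² / E
  tall red-fruited: (357 − 355.5)² / 355.5 = 0.0063
  tall yellow-fruited: (117 − 118.5)² / 118.5 = 0.0190
  dwarf red-fruited: (117 − 118.5)² / 118.5 = 0.0190
  dwarf yellow-fruited: (41 − 39.5)² / 39.5 = 0.0570
χ² = 0.0063 + 0.0190 + 0.0190 + 0.0570 = 0.1013 ≈ 0.101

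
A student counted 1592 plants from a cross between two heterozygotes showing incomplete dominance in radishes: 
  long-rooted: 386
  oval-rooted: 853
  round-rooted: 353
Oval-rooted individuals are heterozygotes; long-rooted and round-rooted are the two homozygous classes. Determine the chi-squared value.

With incomplete dominance, a heterozygote × heterozygote cross gives a 1:2:1 phenotypic ratio.
The 1:2:1 ratio has 4 parts, so with N = 1592 the expected counts are:
  long-rooted: 1592 × 1/4 = 398
  oval-rooted: 1592 × 2/4 = 796
  round-rooted: 1592 × 1/4 = 398
χ² = Σ (O − E)² / E
  long-rooted: (386 − 398)² / 398 = 0.3618
  oval-rooted: (853 − 796)² / 796 = 4.0817
  round-rooted: (353 − 398)² / 398 = 5.0879
χ² = 0.3618 + 4.0817 + 5.0879 = 9.5314 ≈ 9.531

9.531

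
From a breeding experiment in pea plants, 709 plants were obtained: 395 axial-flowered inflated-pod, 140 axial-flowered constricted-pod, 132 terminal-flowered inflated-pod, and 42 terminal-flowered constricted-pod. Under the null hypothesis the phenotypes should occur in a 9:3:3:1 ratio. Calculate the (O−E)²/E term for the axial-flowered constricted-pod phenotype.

Under the 9:3:3:1 hypothesis (Σ ratio = 16, N = 709):
  axial-flowered inflated-pod: 709 × 9/16 = 398.8125
  axial-flowered constricted-pod: 709 × 3/16 = 132.9375
  terminal-flowered inflated-pod: 709 × 3/16 = 132.9375
  terminal-flowered constricted-pod: 709 × 1/16 = 44.3125
Contribution of axial-flowered constricted-pod: (140 − 132.9375)² / 132.9375 = 0.3752

0.375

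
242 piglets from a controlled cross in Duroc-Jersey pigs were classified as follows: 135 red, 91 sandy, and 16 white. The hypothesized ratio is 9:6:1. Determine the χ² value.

Under the 9:6:1 hypothesis (Σ ratio = 16, N = 242):
  red: 242 × 9/16 = 136.125
  sandy: 242 × 6/16 = 90.75
  white: 242 × 1/16 = 15.125
χ² = Σ (O − E)² / E
  red: (135 − 136.125)² / 136.125 = 0.0093
  sandy: (91 − 90.75)² / 90.75 = 0.0007
  white: (16 − 15.125)² / 15.125 = 0.0506
χ² = 0.0093 + 0.0007 + 0.0506 = 0.0606 ≈ 0.061

0.061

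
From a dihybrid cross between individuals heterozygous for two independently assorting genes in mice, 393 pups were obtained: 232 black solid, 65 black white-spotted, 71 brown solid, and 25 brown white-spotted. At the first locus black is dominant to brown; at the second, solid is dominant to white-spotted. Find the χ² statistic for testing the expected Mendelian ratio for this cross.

1.671

A dihybrid F₂ with independent assortment and complete dominance at both loci gives a 9:3:3:1 phenotypic ratio.
Under the 9:3:3:1 hypothesis (Σ ratio = 16, N = 393):
  black solid: 393 × 9/16 = 221.0625
  black white-spotted: 393 × 3/16 = 73.6875
  brown solid: 393 × 3/16 = 73.6875
  brown white-spotted: 393 × 1/16 = 24.5625
χ² = Σ (O − E)² / E
  black solid: (232 − 221.0625)² / 221.0625 = 0.5412
  black white-spotted: (65 − 73.6875)² / 73.6875 = 1.0242
  brown solid: (71 − 73.6875)² / 73.6875 = 0.0980
  brown white-spotted: (25 − 24.5625)² / 24.5625 = 0.0078
χ² = 0.5412 + 1.0242 + 0.0980 + 0.0078 = 1.6712 ≈ 1.671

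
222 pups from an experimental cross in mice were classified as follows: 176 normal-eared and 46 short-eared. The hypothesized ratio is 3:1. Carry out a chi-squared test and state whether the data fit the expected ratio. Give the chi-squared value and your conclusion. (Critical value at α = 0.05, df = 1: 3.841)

2.168; consistent

Expected counts for N = 222 under a 3:1 ratio (total parts = 4):
  normal-eared: 222 × 3/4 = 166.5
  short-eared: 222 × 1/4 = 55.5
χ² = Σ (O − E)² / E
  normal-eared: (176 − 166.5)² / 166.5 = 0.5420
  short-eared: (46 − 55.5)² / 55.5 = 1.6261
χ² = 0.5420 + 1.6261 = 2.1681 ≈ 2.168
Degrees of freedom = 2 − 1 = 1; critical value at α = 0.05 is 3.841.
Since 2.168 < 3.841, we fail to reject the null hypothesis — the data are consistent with the 3:1 ratio.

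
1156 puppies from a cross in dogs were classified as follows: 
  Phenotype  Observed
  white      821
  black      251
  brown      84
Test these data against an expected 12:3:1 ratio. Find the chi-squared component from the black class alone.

5.412

Under the 12:3:1 hypothesis (Σ ratio = 16, N = 1156):
  white: 1156 × 12/16 = 867
  black: 1156 × 3/16 = 216.75
  brown: 1156 × 1/16 = 72.25
Contribution of black: (251 − 216.75)² / 216.75 = 5.4121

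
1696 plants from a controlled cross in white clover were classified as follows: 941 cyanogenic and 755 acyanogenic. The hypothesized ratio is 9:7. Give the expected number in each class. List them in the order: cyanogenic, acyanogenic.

954, 742

The 9:7 ratio has 16 parts, so with N = 1696 the expected counts are:
  cyanogenic: 1696 × 9/16 = 954
  acyanogenic: 1696 × 7/16 = 742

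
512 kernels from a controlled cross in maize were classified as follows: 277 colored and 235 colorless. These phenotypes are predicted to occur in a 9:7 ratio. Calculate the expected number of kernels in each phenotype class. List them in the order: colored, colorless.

Under the 9:7 hypothesis (Σ ratio = 16, N = 512):
  colored: 512 × 9/16 = 288
  colorless: 512 × 7/16 = 224

288, 224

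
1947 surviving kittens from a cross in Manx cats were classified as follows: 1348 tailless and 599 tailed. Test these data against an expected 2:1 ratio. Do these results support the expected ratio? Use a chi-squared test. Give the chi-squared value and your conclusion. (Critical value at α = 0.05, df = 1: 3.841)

Under the 2:1 hypothesis (Σ ratio = 3, N = 1947):
  tailless: 1947 × 2/3 = 1298
  tailed: 1947 × 1/3 = 649
χ² = Σ (O − E)² / E
  tailless: (1348 − 1298)² / 1298 = 1.9260
  tailed: (599 − 649)² / 649 = 3.8521
χ² = 1.9260 + 3.8521 = 5.7781 ≈ 5.778
Degrees of freedom = 2 − 1 = 1; critical value at α = 0.05 is 3.841.
Since 5.778 > 3.841, we reject the null hypothesis — the data do not fit the 2:1 ratio.

5.778; not consistent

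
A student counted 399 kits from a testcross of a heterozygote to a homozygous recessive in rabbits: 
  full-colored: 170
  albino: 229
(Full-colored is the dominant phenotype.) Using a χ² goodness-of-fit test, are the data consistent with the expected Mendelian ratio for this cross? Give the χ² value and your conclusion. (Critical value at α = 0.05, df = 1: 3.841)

A testcross of a heterozygote (Aa × aa) gives a 1:1 phenotypic ratio.
Under the 1:1 hypothesis (Σ ratio = 2, N = 399):
  full-colored: 399 × 1/2 = 199.5
  albino: 399 × 1/2 = 199.5
χ² = Σ (O − E)² / E
  full-colored: (170 − 199.5)² / 199.5 = 4.3622
  albino: (229 − 199.5)² / 199.5 = 4.3622
χ² = 4.3622 + 4.3622 = 8.7244 ≈ 8.724
Degrees of freedom = 2 − 1 = 1; critical value at α = 0.05 is 3.841.
Since 8.724 > 3.841, we reject the null hypothesis — the data do not fit the 1:1 ratio.

8.724; not consistent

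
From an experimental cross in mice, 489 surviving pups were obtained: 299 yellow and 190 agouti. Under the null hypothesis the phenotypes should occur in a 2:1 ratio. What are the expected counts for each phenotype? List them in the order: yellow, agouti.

Under the 2:1 hypothesis (Σ ratio = 3, N = 489):
  yellow: 489 × 2/3 = 326
  agouti: 489 × 1/3 = 163

326, 163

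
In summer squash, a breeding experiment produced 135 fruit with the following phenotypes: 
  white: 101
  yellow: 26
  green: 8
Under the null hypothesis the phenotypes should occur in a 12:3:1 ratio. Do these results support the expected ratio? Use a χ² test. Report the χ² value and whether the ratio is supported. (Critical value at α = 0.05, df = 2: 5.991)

0.042; consistent

The 12:3:1 ratio has 16 parts, so with N = 135 the expected counts are:
  white: 135 × 12/16 = 101.25
  yellow: 135 × 3/16 = 25.3125
  green: 135 × 1/16 = 8.4375
χ² = Σ (O − E)² / E
  white: (101 − 101.25)² / 101.25 = 0.0006
  yellow: (26 − 25.3125)² / 25.3125 = 0.0187
  green: (8 − 8.4375)² / 8.4375 = 0.0227
χ² = 0.0006 + 0.0187 + 0.0227 = 0.042
Degrees of freedom = 3 − 1 = 2; critical value at α = 0.05 is 5.991.
Since 0.042 < 5.991, we fail to reject the null hypothesis — the data are consistent with the 12:3:1 ratio.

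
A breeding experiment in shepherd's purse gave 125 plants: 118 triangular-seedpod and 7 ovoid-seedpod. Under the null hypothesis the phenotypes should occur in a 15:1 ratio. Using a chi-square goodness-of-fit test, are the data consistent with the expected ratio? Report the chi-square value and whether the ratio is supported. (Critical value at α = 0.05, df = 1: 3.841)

Total ratio parts = 16. Expected numbers out of 125:
  triangular-seedpod: 125 × 15/16 = 117.1875
  ovoid-seedpod: 125 × 1/16 = 7.8125
χ² = Σ (O − E)² / E
  triangular-seedpod: (118 − 117.1875)² / 117.1875 = 0.0056
  ovoid-seedpod: (7 − 7.8125)² / 7.8125 = 0.0845
χ² = 0.0056 + 0.0845 = 0.0901 ≈ 0.090
Degrees of freedom = 2 − 1 = 1; critical value at α = 0.05 is 3.841.
Since 0.090 < 3.841, we fail to reject the null hypothesis — the data are consistent with the 15:1 ratio.

0.090; consistent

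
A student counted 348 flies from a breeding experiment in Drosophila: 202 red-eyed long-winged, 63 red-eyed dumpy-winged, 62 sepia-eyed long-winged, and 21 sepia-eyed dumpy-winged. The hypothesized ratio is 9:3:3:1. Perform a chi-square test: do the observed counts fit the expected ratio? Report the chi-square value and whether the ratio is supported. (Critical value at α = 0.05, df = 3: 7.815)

0.465; consistent

Expected counts for N = 348 under a 9:3:3:1 ratio (total parts = 16):
  red-eyed long-winged: 348 × 9/16 = 195.75
  red-eyed dumpy-winged: 348 × 3/16 = 65.25
  sepia-eyed long-winged: 348 × 3/16 = 65.25
  sepia-eyed dumpy-winged: 348 × 1/16 = 21.75
χ² = Σ (O − E)² / E
  red-eyed long-winged: (202 − 195.75)² / 195.75 = 0.1996
  red-eyed dumpy-winged: (63 − 65.25)² / 65.25 = 0.0776
  sepia-eyed long-winged: (62 − 65.25)² / 65.25 = 0.1619
  sepia-eyed dumpy-winged: (21 − 21.75)² / 21.75 = 0.0259
χ² = 0.1996 + 0.0776 + 0.1619 + 0.0259 = 0.465
Degrees of freedom = 4 − 1 = 3; critical value at α = 0.05 is 7.815.
Since 0.465 < 7.815, we fail to reject the null hypothesis — the data are consistent with the 9:3:3:1 ratio.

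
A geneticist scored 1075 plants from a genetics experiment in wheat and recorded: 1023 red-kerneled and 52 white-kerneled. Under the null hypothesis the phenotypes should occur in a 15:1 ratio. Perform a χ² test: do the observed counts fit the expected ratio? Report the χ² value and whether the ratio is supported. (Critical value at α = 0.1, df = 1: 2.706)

Expected counts for N = 1075 under a 15:1 ratio (total parts = 16):
  red-kerneled: 1075 × 15/16 = 1007.8125
  white-kerneled: 1075 × 1/16 = 67.1875
χ² = Σ (O − E)² / E
  red-kerneled: (1023 − 1007.8125)² / 1007.8125 = 0.2289
  white-kerneled: (52 − 67.1875)² / 67.1875 = 3.4331
χ² = 0.2289 + 3.4331 = 3.662
Degrees of freedom = 2 − 1 = 1; critical value at α = 0.1 is 2.706.
Since 3.662 > 2.706, we reject the null hypothesis — the data do not fit the 15:1 ratio.

3.662; not consistent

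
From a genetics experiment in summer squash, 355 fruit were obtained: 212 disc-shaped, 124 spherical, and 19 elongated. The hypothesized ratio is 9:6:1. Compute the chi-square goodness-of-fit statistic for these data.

Expected counts for N = 355 under a 9:6:1 ratio (total parts = 16):
  disc-shaped: 355 × 9/16 = 199.6875
  spherical: 355 × 6/16 = 133.125
  elongated: 355 × 1/16 = 22.1875
χ² = Σ (O − E)² / E
  disc-shaped: (212 − 199.6875)² / 199.6875 = 0.7592
  spherical: (124 − 133.125)² / 133.125 = 0.6255
  elongated: (19 − 22.1875)² / 22.1875 = 0.4579
χ² = 0.7592 + 0.6255 + 0.4579 = 1.8426 ≈ 1.843

1.843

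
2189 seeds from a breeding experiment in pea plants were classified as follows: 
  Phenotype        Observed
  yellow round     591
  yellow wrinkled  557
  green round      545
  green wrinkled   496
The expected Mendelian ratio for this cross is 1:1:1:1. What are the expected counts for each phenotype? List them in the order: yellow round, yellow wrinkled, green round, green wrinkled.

547.25, 547.25, 547.25, 547.25

Under the 1:1:1:1 hypothesis (Σ ratio = 4, N = 2189):
  yellow round: 2189 × 1/4 = 547.25
  yellow wrinkled: 2189 × 1/4 = 547.25
  green round: 2189 × 1/4 = 547.25
  green wrinkled: 2189 × 1/4 = 547.25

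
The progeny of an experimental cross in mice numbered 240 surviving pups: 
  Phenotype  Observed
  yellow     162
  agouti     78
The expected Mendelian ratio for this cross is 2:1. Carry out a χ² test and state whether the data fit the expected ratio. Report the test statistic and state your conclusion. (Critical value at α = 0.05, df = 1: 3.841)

0.075; consistent

The 2:1 ratio has 3 parts, so with N = 240 the expected counts are:
  yellow: 240 × 2/3 = 160
  agouti: 240 × 1/3 = 80
χ² = Σ (O − E)² / E
  yellow: (162 − 160)² / 160 = 0.0250
  agouti: (78 − 80)² / 80 = 0.0500
χ² = 0.0250 + 0.0500 = 0.075
Degrees of freedom = 2 − 1 = 1; critical value at α = 0.05 is 3.841.
Since 0.075 < 3.841, we fail to reject the null hypothesis — the data are consistent with the 2:1 ratio.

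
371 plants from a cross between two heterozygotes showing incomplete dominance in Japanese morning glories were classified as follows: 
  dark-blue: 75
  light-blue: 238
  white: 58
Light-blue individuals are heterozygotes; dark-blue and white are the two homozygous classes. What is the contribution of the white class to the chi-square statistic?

With incomplete dominance, a heterozygote × heterozygote cross gives a 1:2:1 phenotypic ratio.
Expected counts for N = 371 under a 1:2:1 ratio (total parts = 4):
  dark-blue: 371 × 1/4 = 92.75
  light-blue: 371 × 2/4 = 185.5
  white: 371 × 1/4 = 92.75
Contribution of white: (58 − 92.75)² / 92.75 = 13.0195

13.020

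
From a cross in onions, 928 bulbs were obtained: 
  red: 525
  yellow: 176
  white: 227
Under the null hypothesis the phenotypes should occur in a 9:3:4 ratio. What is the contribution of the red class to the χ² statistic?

0.017

Total ratio parts = 16. Expected numbers out of 928:
  red: 928 × 9/16 = 522
  yellow: 928 × 3/16 = 174
  white: 928 × 4/16 = 232
Contribution of red: (525 − 522)² / 522 = 0.0172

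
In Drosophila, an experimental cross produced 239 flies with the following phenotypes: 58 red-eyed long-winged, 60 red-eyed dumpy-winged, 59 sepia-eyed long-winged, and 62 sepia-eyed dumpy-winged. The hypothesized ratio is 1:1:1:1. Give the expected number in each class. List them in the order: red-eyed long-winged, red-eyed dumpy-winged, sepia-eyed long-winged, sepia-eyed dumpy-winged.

59.75, 59.75, 59.75, 59.75

Total ratio parts = 4. Expected numbers out of 239:
  red-eyed long-winged: 239 × 1/4 = 59.75
  red-eyed dumpy-winged: 239 × 1/4 = 59.75
  sepia-eyed long-winged: 239 × 1/4 = 59.75
  sepia-eyed dumpy-winged: 239 × 1/4 = 59.75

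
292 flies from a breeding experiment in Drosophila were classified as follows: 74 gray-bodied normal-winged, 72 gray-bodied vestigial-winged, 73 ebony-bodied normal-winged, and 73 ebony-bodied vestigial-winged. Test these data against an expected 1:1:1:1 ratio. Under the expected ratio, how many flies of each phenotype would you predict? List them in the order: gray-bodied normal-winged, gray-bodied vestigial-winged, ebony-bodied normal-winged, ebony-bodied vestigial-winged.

73, 73, 73, 73

Total ratio parts = 4. Expected numbers out of 292:
  gray-bodied normal-winged: 292 × 1/4 = 73
  gray-bodied vestigial-winged: 292 × 1/4 = 73
  ebony-bodied normal-winged: 292 × 1/4 = 73
  ebony-bodied vestigial-winged: 292 × 1/4 = 73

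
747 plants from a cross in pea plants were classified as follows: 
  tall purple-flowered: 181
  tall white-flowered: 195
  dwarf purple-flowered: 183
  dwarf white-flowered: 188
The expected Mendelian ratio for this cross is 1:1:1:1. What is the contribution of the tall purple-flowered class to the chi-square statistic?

The 1:1:1:1 ratio has 4 parts, so with N = 747 the expected counts are:
  tall purple-flowered: 747 × 1/4 = 186.75
  tall white-flowered: 747 × 1/4 = 186.75
  dwarf purple-flowered: 747 × 1/4 = 186.75
  dwarf white-flowered: 747 × 1/4 = 186.75
Contribution of tall purple-flowered: (181 − 186.75)² / 186.75 = 0.1770

0.177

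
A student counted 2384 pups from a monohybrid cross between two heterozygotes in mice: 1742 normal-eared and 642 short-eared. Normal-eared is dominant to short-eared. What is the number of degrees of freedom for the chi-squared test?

For a monohybrid cross between heterozygotes with complete dominance, the expected phenotypic ratio is 3:1.
A goodness-of-fit test with 2 phenotype classes has df = 2 − 1 = 1.

1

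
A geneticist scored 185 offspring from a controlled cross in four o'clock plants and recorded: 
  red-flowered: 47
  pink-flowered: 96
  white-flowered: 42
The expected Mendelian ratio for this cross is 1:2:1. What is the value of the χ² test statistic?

0.535

Total ratio parts = 4. Expected numbers out of 185:
  red-flowered: 185 × 1/4 = 46.25
  pink-flowered: 185 × 2/4 = 92.5
  white-flowered: 185 × 1/4 = 46.25
χ² = Σ (O − E)² / E
  red-flowered: (47 − 46.25)² / 46.25 = 0.0122
  pink-flowered: (96 − 92.5)² / 92.5 = 0.1324
  white-flowered: (42 − 46.25)² / 46.25 = 0.3905
χ² = 0.0122 + 0.1324 + 0.3905 = 0.5351 ≈ 0.535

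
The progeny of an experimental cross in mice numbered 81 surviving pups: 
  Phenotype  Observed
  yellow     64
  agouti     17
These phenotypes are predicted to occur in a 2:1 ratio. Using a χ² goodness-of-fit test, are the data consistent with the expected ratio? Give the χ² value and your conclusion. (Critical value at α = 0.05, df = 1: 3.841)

5.556; not consistent

Total ratio parts = 3. Expected numbers out of 81:
  yellow: 81 × 2/3 = 54
  agouti: 81 × 1/3 = 27
χ² = Σ (O − E)² / E
  yellow: (64 − 54)² / 54 = 1.8519
  agouti: (17 − 27)² / 27 = 3.7037
χ² = 1.8519 + 3.7037 = 5.5556 ≈ 5.556
Degrees of freedom = 2 − 1 = 1; critical value at α = 0.05 is 3.841.
Since 5.556 > 3.841, we reject the null hypothesis — the data do not fit the 2:1 ratio.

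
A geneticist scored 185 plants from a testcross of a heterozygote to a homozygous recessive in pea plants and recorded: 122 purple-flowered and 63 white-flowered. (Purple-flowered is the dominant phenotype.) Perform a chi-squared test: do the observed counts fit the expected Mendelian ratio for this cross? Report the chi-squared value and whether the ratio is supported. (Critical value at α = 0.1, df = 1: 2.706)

A testcross of a heterozygote (Aa × aa) gives a 1:1 phenotypic ratio.
The 1:1 ratio has 2 parts, so with N = 185 the expected counts are:
  purple-flowered: 185 × 1/2 = 92.5
  white-flowered: 185 × 1/2 = 92.5
χ² = Σ (O − E)² / E
  purple-flowered: (122 − 92.5)² / 92.5 = 9.4081
  white-flowered: (63 − 92.5)² / 92.5 = 9.4081
χ² = 9.4081 + 9.4081 = 18.8162 ≈ 18.816
Degrees of freedom = 2 − 1 = 1; critical value at α = 0.1 is 2.706.
Since 18.816 > 2.706, we reject the null hypothesis — the data do not fit the 1:1 ratio.

18.816; not consistent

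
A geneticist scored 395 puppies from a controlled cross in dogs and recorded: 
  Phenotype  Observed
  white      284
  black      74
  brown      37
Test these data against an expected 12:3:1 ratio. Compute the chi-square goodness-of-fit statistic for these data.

6.647

Expected counts for N = 395 under a 12:3:1 ratio (total parts = 16):
  white: 395 × 12/16 = 296.25
  black: 395 × 3/16 = 74.0625
  brown: 395 × 1/16 = 24.6875
χ² = Σ (O − E)² / E
  white: (284 − 296.25)² / 296.25 = 0.5065
  black: (74 − 74.0625)² / 74.0625 = 0.0001
  brown: (37 − 24.6875)² / 24.6875 = 6.1407
χ² = 0.5065 + 0.0001 + 6.1407 = 6.6473 ≈ 6.647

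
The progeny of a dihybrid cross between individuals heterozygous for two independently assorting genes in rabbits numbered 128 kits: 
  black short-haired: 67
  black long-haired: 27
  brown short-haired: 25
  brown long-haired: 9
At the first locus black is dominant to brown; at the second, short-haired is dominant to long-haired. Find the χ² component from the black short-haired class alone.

0.347

A dihybrid F₂ with independent assortment and complete dominance at both loci gives a 9:3:3:1 phenotypic ratio.
The 9:3:3:1 ratio has 16 parts, so with N = 128 the expected counts are:
  black short-haired: 128 × 9/16 = 72
  black long-haired: 128 × 3/16 = 24
  brown short-haired: 128 × 3/16 = 24
  brown long-haired: 128 × 1/16 = 8
Contribution of black short-haired: (67 − 72)² / 72 = 0.3472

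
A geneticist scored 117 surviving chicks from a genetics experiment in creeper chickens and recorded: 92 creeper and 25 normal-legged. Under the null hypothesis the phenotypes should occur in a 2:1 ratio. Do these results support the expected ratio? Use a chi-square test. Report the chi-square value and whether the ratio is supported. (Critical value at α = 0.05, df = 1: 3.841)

Under the 2:1 hypothesis (Σ ratio = 3, N = 117):
  creeper: 117 × 2/3 = 78
  normal-legged: 117 × 1/3 = 39
χ² = Σ (O − E)² / E
  creeper: (92 − 78)² / 78 = 2.5128
  normal-legged: (25 − 39)² / 39 = 5.0256
χ² = 2.5128 + 5.0256 = 7.5384 ≈ 7.538
Degrees of freedom = 2 − 1 = 1; critical value at α = 0.05 is 3.841.
Since 7.538 > 3.841, we reject the null hypothesis — the data do not fit the 2:1 ratio.

7.538; not consistent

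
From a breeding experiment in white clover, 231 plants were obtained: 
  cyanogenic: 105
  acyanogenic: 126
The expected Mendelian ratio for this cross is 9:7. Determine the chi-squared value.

Expected counts for N = 231 under a 9:7 ratio (total parts = 16):
  cyanogenic: 231 × 9/16 = 129.9375
  acyanogenic: 231 × 7/16 = 101.0625
χ² = Σ (O − E)² / E
  cyanogenic: (105 − 129.9375)² / 129.9375 = 4.7860
  acyanogenic: (126 − 101.0625)² / 101.0625 = 6.1534
χ² = 4.7860 + 6.1534 = 10.9394 ≈ 10.939

10.939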